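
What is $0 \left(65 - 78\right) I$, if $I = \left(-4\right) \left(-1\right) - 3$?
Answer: $0$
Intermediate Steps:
$I = 1$ ($I = 4 - 3 = 1$)
$0 \left(65 - 78\right) I = 0 \left(65 - 78\right) 1 = 0 \left(-13\right) 1 = 0 \cdot 1 = 0$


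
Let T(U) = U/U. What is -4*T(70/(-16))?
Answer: -4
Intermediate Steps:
T(U) = 1
-4*T(70/(-16)) = -4*1 = -4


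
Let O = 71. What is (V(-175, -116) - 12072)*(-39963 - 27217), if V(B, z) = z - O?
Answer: 823559620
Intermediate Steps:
V(B, z) = -71 + z (V(B, z) = z - 1*71 = z - 71 = -71 + z)
(V(-175, -116) - 12072)*(-39963 - 27217) = ((-71 - 116) - 12072)*(-39963 - 27217) = (-187 - 12072)*(-67180) = -12259*(-67180) = 823559620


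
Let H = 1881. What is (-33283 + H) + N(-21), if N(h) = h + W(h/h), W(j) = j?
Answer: -31422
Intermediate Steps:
N(h) = 1 + h (N(h) = h + h/h = h + 1 = 1 + h)
(-33283 + H) + N(-21) = (-33283 + 1881) + (1 - 21) = -31402 - 20 = -31422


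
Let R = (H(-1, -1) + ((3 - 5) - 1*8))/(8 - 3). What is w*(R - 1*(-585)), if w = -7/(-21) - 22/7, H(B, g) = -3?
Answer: -24544/15 ≈ -1636.3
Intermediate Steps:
w = -59/21 (w = -7*(-1/21) - 22*1/7 = 1/3 - 22/7 = -59/21 ≈ -2.8095)
R = -13/5 (R = (-3 + ((3 - 5) - 1*8))/(8 - 3) = (-3 + (-2 - 8))/5 = (-3 - 10)*(1/5) = -13*1/5 = -13/5 ≈ -2.6000)
w*(R - 1*(-585)) = -59*(-13/5 - 1*(-585))/21 = -59*(-13/5 + 585)/21 = -59/21*2912/5 = -24544/15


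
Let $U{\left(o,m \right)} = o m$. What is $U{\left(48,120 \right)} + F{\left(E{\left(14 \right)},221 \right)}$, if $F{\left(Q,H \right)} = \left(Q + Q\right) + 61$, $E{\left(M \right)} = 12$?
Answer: $5845$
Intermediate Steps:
$U{\left(o,m \right)} = m o$
$F{\left(Q,H \right)} = 61 + 2 Q$ ($F{\left(Q,H \right)} = 2 Q + 61 = 61 + 2 Q$)
$U{\left(48,120 \right)} + F{\left(E{\left(14 \right)},221 \right)} = 120 \cdot 48 + \left(61 + 2 \cdot 12\right) = 5760 + \left(61 + 24\right) = 5760 + 85 = 5845$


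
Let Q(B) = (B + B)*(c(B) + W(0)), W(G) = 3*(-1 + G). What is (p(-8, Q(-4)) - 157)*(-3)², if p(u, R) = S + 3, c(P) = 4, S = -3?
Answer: -1413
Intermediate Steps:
W(G) = -3 + 3*G
Q(B) = 2*B (Q(B) = (B + B)*(4 + (-3 + 3*0)) = (2*B)*(4 + (-3 + 0)) = (2*B)*(4 - 3) = (2*B)*1 = 2*B)
p(u, R) = 0 (p(u, R) = -3 + 3 = 0)
(p(-8, Q(-4)) - 157)*(-3)² = (0 - 157)*(-3)² = -157*9 = -1413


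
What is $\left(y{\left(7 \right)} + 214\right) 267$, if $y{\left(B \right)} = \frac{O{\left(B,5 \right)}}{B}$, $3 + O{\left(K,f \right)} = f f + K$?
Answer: $\frac{407709}{7} \approx 58244.0$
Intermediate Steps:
$O{\left(K,f \right)} = -3 + K + f^{2}$ ($O{\left(K,f \right)} = -3 + \left(f f + K\right) = -3 + \left(f^{2} + K\right) = -3 + \left(K + f^{2}\right) = -3 + K + f^{2}$)
$y{\left(B \right)} = \frac{22 + B}{B}$ ($y{\left(B \right)} = \frac{-3 + B + 5^{2}}{B} = \frac{-3 + B + 25}{B} = \frac{22 + B}{B}$)
$\left(y{\left(7 \right)} + 214\right) 267 = \left(\frac{22 + 7}{7} + 214\right) 267 = \left(\frac{1}{7} \cdot 29 + 214\right) 267 = \left(\frac{29}{7} + 214\right) 267 = \frac{1527}{7} \cdot 267 = \frac{407709}{7}$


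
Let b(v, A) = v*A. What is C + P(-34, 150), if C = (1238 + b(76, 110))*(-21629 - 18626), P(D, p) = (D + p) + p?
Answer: -386367224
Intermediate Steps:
b(v, A) = A*v
P(D, p) = D + 2*p
C = -386367490 (C = (1238 + 110*76)*(-21629 - 18626) = (1238 + 8360)*(-40255) = 9598*(-40255) = -386367490)
C + P(-34, 150) = -386367490 + (-34 + 2*150) = -386367490 + (-34 + 300) = -386367490 + 266 = -386367224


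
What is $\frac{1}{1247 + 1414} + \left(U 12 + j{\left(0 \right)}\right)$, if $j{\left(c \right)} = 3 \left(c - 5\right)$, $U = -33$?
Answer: $- \frac{1093670}{2661} \approx -411.0$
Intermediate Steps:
$j{\left(c \right)} = -15 + 3 c$ ($j{\left(c \right)} = 3 \left(-5 + c\right) = -15 + 3 c$)
$\frac{1}{1247 + 1414} + \left(U 12 + j{\left(0 \right)}\right) = \frac{1}{1247 + 1414} + \left(\left(-33\right) 12 + \left(-15 + 3 \cdot 0\right)\right) = \frac{1}{2661} + \left(-396 + \left(-15 + 0\right)\right) = \frac{1}{2661} - 411 = - \frac{1093670}{2661}$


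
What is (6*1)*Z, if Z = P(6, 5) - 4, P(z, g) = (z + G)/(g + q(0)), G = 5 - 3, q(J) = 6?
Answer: -216/11 ≈ -19.636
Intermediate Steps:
G = 2
P(z, g) = (2 + z)/(6 + g) (P(z, g) = (z + 2)/(g + 6) = (2 + z)/(6 + g))
Z = -36/11 (Z = (2 + 6)/(6 + 5) - 4 = 8/11 - 4 = -36/11 ≈ -3.2727)
(6*1)*Z = (6*1)*(-36/11) = 6*(-36/11) = -216/11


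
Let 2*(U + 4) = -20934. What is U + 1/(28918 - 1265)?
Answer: -289554562/27653 ≈ -10471.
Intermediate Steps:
U = -10471 (U = -4 + (½)*(-20934) = -4 - 10467 = -10471)
U + 1/(28918 - 1265) = -10471 + 1/(28918 - 1265) = -10471 + 1/27653 = -289554562/27653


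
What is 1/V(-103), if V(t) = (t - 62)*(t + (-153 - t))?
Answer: 1/25245 ≈ 3.9612e-5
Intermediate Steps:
V(t) = 9486 - 153*t (V(t) = (-62 + t)*(-153) = 9486 - 153*t)
1/V(-103) = 1/(9486 - 153*(-103)) = 1/(9486 + 15759) = 1/25245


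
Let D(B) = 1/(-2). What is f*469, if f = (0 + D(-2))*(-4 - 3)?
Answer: 3283/2 ≈ 1641.5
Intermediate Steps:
D(B) = -½
f = 7/2 (f = (0 - ½)*(-4 - 3) = -½*(-7) = 7/2 ≈ 3.5000)
f*469 = (7/2)*469 = 3283/2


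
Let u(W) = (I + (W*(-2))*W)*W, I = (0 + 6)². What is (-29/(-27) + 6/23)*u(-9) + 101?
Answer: 37141/23 ≈ 1614.8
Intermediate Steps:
I = 36 (I = 6² = 36)
u(W) = W*(36 - 2*W²) (u(W) = (36 + (W*(-2))*W)*W = (36 + (-2*W)*W)*W = (36 - 2*W²)*W = W*(36 - 2*W²))
(-29/(-27) + 6/23)*u(-9) + 101 = (-29/(-27) + 6/23)*(2*(-9)*(18 - 1*(-9)²)) + 101 = (-29*(-1/27) + 6*(1/23))*(2*(-9)*(18 - 1*81)) + 101 = (29/27 + 6/23)*(2*(-9)*(18 - 81)) + 101 = 829*(2*(-9)*(-63))/621 + 101 = (829/621)*1134 + 101 = 34818/23 + 101 = 37141/23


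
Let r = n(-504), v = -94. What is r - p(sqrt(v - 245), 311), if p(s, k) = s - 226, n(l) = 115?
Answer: 341 - I*sqrt(339) ≈ 341.0 - 18.412*I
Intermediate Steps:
r = 115
p(s, k) = -226 + s
r - p(sqrt(v - 245), 311) = 115 - (-226 + sqrt(-94 - 245)) = 115 - (-226 + sqrt(-339)) = 115 - (-226 + I*sqrt(339)) = 115 + (226 - I*sqrt(339)) = 341 - I*sqrt(339)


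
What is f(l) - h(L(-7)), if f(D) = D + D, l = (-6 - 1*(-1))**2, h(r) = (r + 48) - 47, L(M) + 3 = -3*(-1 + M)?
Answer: 28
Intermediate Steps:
L(M) = -3*M (L(M) = -3 - 3*(-1 + M) = -3 + (3 - 3*M) = -3*M)
h(r) = 1 + r (h(r) = (48 + r) - 47 = 1 + r)
l = 25 (l = (-6 + 1)**2 = (-5)**2 = 25)
f(D) = 2*D
f(l) - h(L(-7)) = 2*25 - (1 - 3*(-7)) = 50 - (1 + 21) = 50 - 1*22 = 50 - 22 = 28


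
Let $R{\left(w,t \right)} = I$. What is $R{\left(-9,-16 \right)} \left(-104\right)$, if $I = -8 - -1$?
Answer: $728$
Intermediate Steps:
$I = -7$ ($I = -8 + 1 = -7$)
$R{\left(w,t \right)} = -7$
$R{\left(-9,-16 \right)} \left(-104\right) = \left(-7\right) \left(-104\right) = 728$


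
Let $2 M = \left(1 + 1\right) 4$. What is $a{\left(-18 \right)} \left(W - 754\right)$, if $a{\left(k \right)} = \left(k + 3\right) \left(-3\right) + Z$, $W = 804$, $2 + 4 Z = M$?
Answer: $2275$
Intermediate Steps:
$M = 4$ ($M = \frac{\left(1 + 1\right) 4}{2} = \frac{2 \cdot 4}{2} = \frac{1}{2} \cdot 8 = 4$)
$Z = \frac{1}{2}$ ($Z = - \frac{1}{2} + \frac{1}{4} \cdot 4 = - \frac{1}{2} + 1 = \frac{1}{2} \approx 0.5$)
$a{\left(k \right)} = - \frac{17}{2} - 3 k$ ($a{\left(k \right)} = \left(k + 3\right) \left(-3\right) + \frac{1}{2} = \left(3 + k\right) \left(-3\right) + \frac{1}{2} = \left(-9 - 3 k\right) + \frac{1}{2} = - \frac{17}{2} - 3 k$)
$a{\left(-18 \right)} \left(W - 754\right) = \left(- \frac{17}{2} - -54\right) \left(804 - 754\right) = \left(- \frac{17}{2} + 54\right) 50 = \frac{91}{2} \cdot 50 = 2275$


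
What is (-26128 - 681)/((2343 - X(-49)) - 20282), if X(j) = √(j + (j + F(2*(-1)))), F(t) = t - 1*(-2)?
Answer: 480926651/321807819 - 187663*I*√2/321807819 ≈ 1.4945 - 0.0008247*I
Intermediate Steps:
F(t) = 2 + t (F(t) = t + 2 = 2 + t)
X(j) = √2*√j (X(j) = √(j + (j + (2 + 2*(-1)))) = √(j + (j + (2 - 2))) = √(j + (j + 0)) = √(j + j) = √(2*j) = √2*√j)
(-26128 - 681)/((2343 - X(-49)) - 20282) = (-26128 - 681)/((2343 - √2*√(-49)) - 20282) = -26809/((2343 - √2*7*I) - 20282) = -26809/((2343 - 7*I*√2) - 20282) = -26809/(-17939 - 7*I*√2)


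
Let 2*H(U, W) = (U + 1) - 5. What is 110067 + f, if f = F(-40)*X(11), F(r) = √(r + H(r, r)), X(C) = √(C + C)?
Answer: 110067 + 2*I*√341 ≈ 1.1007e+5 + 36.932*I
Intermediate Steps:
X(C) = √2*√C (X(C) = √(2*C) = √2*√C)
H(U, W) = -2 + U/2 (H(U, W) = ((U + 1) - 5)/2 = ((1 + U) - 5)/2 = (-4 + U)/2 = -2 + U/2)
F(r) = √(-2 + 3*r/2) (F(r) = √(r + (-2 + r/2)) = √(-2 + 3*r/2))
f = 2*I*√341 (f = (√(-8 + 6*(-40))/2)*(√2*√11) = (√(-8 - 240)/2)*√22 = (√(-248)/2)*√22 = ((2*I*√62)/2)*√22 = (I*√62)*√22 = 2*I*√341 ≈ 36.932*I)
110067 + f = 110067 + 2*I*√341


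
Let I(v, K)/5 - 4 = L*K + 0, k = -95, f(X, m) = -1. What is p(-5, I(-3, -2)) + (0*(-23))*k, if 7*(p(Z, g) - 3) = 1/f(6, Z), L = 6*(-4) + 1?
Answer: 20/7 ≈ 2.8571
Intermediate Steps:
L = -23 (L = -24 + 1 = -23)
I(v, K) = 20 - 115*K (I(v, K) = 20 + 5*(-23*K + 0) = 20 + 5*(-23*K) = 20 - 115*K)
p(Z, g) = 20/7 (p(Z, g) = 3 + (⅐)/(-1) = 3 + (⅐)*(-1) = 3 - ⅐ = 20/7)
p(-5, I(-3, -2)) + (0*(-23))*k = 20/7 + (0*(-23))*(-95) = 20/7 + 0*(-95) = 20/7 + 0 = 20/7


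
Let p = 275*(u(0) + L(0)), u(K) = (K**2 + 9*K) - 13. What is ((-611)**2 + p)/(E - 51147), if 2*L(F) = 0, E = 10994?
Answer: -369746/40153 ≈ -9.2084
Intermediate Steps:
L(F) = 0 (L(F) = (1/2)*0 = 0)
u(K) = -13 + K**2 + 9*K
p = -3575 (p = 275*((-13 + 0**2 + 9*0) + 0) = 275*((-13 + 0 + 0) + 0) = 275*(-13 + 0) = 275*(-13) = -3575)
((-611)**2 + p)/(E - 51147) = ((-611)**2 - 3575)/(10994 - 51147) = (373321 - 3575)/(-40153) = 369746*(-1/40153) = -369746/40153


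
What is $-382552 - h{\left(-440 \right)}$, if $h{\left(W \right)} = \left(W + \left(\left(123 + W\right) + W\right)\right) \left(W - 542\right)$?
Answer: $-1558006$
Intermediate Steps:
$h{\left(W \right)} = \left(-542 + W\right) \left(123 + 3 W\right)$ ($h{\left(W \right)} = \left(W + \left(123 + 2 W\right)\right) \left(-542 + W\right) = \left(123 + 3 W\right) \left(-542 + W\right) = \left(-542 + W\right) \left(123 + 3 W\right)$)
$-382552 - h{\left(-440 \right)} = -382552 - \left(-66666 - -661320 + 3 \left(-440\right)^{2}\right) = -382552 - \left(-66666 + 661320 + 3 \cdot 193600\right) = -382552 - \left(-66666 + 661320 + 580800\right) = -382552 - 1175454 = -1558006$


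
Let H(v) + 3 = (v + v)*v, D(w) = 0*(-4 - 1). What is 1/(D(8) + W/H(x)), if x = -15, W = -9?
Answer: -149/3 ≈ -49.667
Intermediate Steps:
D(w) = 0 (D(w) = 0*(-5) = 0)
H(v) = -3 + 2*v² (H(v) = -3 + (v + v)*v = -3 + (2*v)*v = -3 + 2*v²)
1/(D(8) + W/H(x)) = 1/(0 - 9/(-3 + 2*(-15)²)) = 1/(0 - 9/(-3 + 2*225)) = 1/(0 - 9/(-3 + 450)) = 1/(0 - 9/447) = 1/(0 - 9*1/447) = 1/(0 - 3/149) = 1/(-3/149) = -149/3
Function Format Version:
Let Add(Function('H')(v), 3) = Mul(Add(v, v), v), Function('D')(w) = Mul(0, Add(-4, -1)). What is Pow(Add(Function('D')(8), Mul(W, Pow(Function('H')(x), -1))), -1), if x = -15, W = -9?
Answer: Rational(-149, 3) ≈ -49.667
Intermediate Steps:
Function('D')(w) = 0 (Function('D')(w) = Mul(0, -5) = 0)
Function('H')(v) = Add(-3, Mul(2, Pow(v, 2))) (Function('H')(v) = Add(-3, Mul(Add(v, v), v)) = Add(-3, Mul(Mul(2, v), v)) = Add(-3, Mul(2, Pow(v, 2))))
Pow(Add(Function('D')(8), Mul(W, Pow(Function('H')(x), -1))), -1) = Pow(Add(0, Mul(-9, Pow(Add(-3, Mul(2, Pow(-15, 2))), -1))), -1) = Pow(Add(0, Mul(-9, Pow(Add(-3, Mul(2, 225)), -1))), -1) = Pow(Add(0, Mul(-9, Pow(Add(-3, 450), -1))), -1) = Pow(Add(0, Mul(-9, Pow(447, -1))), -1) = Pow(Add(0, Mul(-9, Rational(1, 447))), -1) = Pow(Add(0, Rational(-3, 149)), -1) = Pow(Rational(-3, 149), -1) = Rational(-149, 3)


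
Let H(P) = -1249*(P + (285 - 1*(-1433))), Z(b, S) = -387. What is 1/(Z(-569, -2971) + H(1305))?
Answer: -1/3776114 ≈ -2.6482e-7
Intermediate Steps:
H(P) = -2145782 - 1249*P (H(P) = -1249*(P + (285 + 1433)) = -1249*(P + 1718) = -1249*(1718 + P) = -2145782 - 1249*P)
1/(Z(-569, -2971) + H(1305)) = 1/(-387 + (-2145782 - 1249*1305)) = 1/(-387 + (-2145782 - 1629945)) = 1/(-387 - 3775727) = 1/(-3776114) = -1/3776114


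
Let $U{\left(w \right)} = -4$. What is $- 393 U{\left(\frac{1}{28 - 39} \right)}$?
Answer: $1572$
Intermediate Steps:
$- 393 U{\left(\frac{1}{28 - 39} \right)} = \left(-393\right) \left(-4\right) = 1572$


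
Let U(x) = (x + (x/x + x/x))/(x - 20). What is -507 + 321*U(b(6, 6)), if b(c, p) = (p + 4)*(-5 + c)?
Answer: -4461/5 ≈ -892.20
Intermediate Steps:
b(c, p) = (-5 + c)*(4 + p) (b(c, p) = (4 + p)*(-5 + c) = (-5 + c)*(4 + p))
U(x) = (2 + x)/(-20 + x) (U(x) = (x + (1 + 1))/(-20 + x) = (x + 2)/(-20 + x) = (2 + x)/(-20 + x))
-507 + 321*U(b(6, 6)) = -507 + 321*((2 + (-20 - 5*6 + 4*6 + 6*6))/(-20 + (-20 - 5*6 + 4*6 + 6*6))) = -507 + 321*((2 + (-20 - 30 + 24 + 36))/(-20 + (-20 - 30 + 24 + 36))) = -507 + 321*((2 + 10)/(-20 + 10)) = -507 + 321*(12/(-10)) = -507 + 321*(-1/10*12) = -507 + 321*(-6/5) = -507 - 1926/5 = -4461/5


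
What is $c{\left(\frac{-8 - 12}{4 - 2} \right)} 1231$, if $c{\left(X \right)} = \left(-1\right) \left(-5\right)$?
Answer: $6155$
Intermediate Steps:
$c{\left(X \right)} = 5$
$c{\left(\frac{-8 - 12}{4 - 2} \right)} 1231 = 5 \cdot 1231 = 6155$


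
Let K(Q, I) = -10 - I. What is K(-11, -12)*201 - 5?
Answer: 397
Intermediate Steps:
K(-11, -12)*201 - 5 = (-10 - 1*(-12))*201 - 5 = (-10 + 12)*201 - 5 = 2*201 - 5 = 402 - 5 = 397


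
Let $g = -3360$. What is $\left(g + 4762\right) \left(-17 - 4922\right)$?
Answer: $-6924478$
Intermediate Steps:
$\left(g + 4762\right) \left(-17 - 4922\right) = \left(-3360 + 4762\right) \left(-17 - 4922\right) = 1402 \left(-4939\right) = -6924478$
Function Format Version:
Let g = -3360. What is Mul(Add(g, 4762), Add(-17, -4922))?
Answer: -6924478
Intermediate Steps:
Mul(Add(g, 4762), Add(-17, -4922)) = Mul(Add(-3360, 4762), Add(-17, -4922)) = Mul(1402, -4939) = -6924478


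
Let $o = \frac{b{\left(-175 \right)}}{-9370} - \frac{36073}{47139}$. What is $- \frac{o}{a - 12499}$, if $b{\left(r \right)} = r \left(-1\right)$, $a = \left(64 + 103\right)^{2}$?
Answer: $\frac{69250667}{1359529299540} \approx 5.0937 \cdot 10^{-5}$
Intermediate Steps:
$a = 27889$ ($a = 167^{2} = 27889$)
$b{\left(r \right)} = - r$
$o = - \frac{69250667}{88338486}$ ($o = \frac{\left(-1\right) \left(-175\right)}{-9370} - \frac{36073}{47139} = 175 \left(- \frac{1}{9370}\right) - \frac{36073}{47139} = - \frac{35}{1874} - \frac{36073}{47139} = - \frac{69250667}{88338486} \approx -0.78392$)
$- \frac{o}{a - 12499} = - \frac{-69250667}{88338486 \left(27889 - 12499\right)} = - \frac{-69250667}{88338486 \cdot 15390} = \left(-1\right) \left(- \frac{69250667}{1359529299540}\right) = \frac{69250667}{1359529299540}$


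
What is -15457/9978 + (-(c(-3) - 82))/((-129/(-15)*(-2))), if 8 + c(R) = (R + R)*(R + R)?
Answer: -2011681/429054 ≈ -4.6886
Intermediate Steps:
c(R) = -8 + 4*R² (c(R) = -8 + (R + R)*(R + R) = -8 + (2*R)*(2*R) = -8 + 4*R²)
-15457/9978 + (-(c(-3) - 82))/((-129/(-15)*(-2))) = -15457/9978 + (-((-8 + 4*(-3)²) - 82))/((-129/(-15)*(-2))) = -15457*1/9978 + (-((-8 + 4*9) - 82))/((-129*(-1/15)*(-2))) = -15457/9978 + (-((-8 + 36) - 82))/(((43/5)*(-2))) = -15457/9978 + (-(28 - 82))/(-86/5) = -15457/9978 - 1*(-54)*(-5/86) = -15457/9978 + 54*(-5/86) = -15457/9978 - 135/43 = -2011681/429054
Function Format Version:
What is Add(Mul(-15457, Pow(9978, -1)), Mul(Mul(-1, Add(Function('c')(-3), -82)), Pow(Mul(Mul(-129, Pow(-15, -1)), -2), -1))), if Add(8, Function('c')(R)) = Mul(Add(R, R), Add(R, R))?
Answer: Rational(-2011681, 429054) ≈ -4.6886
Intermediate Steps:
Function('c')(R) = Add(-8, Mul(4, Pow(R, 2))) (Function('c')(R) = Add(-8, Mul(Add(R, R), Add(R, R))) = Add(-8, Mul(Mul(2, R), Mul(2, R))) = Add(-8, Mul(4, Pow(R, 2))))
Add(Mul(-15457, Pow(9978, -1)), Mul(Mul(-1, Add(Function('c')(-3), -82)), Pow(Mul(Mul(-129, Pow(-15, -1)), -2), -1))) = Add(Mul(-15457, Pow(9978, -1)), Mul(Mul(-1, Add(Add(-8, Mul(4, Pow(-3, 2))), -82)), Pow(Mul(Mul(-129, Pow(-15, -1)), -2), -1))) = Add(Mul(-15457, Rational(1, 9978)), Mul(Mul(-1, Add(Add(-8, Mul(4, 9)), -82)), Pow(Mul(Mul(-129, Rational(-1, 15)), -2), -1))) = Add(Rational(-15457, 9978), Mul(Mul(-1, Add(Add(-8, 36), -82)), Pow(Mul(Rational(43, 5), -2), -1))) = Add(Rational(-15457, 9978), Mul(Mul(-1, Add(28, -82)), Pow(Rational(-86, 5), -1))) = Add(Rational(-15457, 9978), Mul(Mul(-1, -54), Rational(-5, 86))) = Add(Rational(-15457, 9978), Mul(54, Rational(-5, 86))) = Add(Rational(-15457, 9978), Rational(-135, 43)) = Rational(-2011681, 429054)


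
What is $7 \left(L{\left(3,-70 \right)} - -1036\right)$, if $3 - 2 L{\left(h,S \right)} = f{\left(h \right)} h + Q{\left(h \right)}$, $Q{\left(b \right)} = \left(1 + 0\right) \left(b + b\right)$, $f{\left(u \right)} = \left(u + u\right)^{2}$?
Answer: $\frac{13727}{2} \approx 6863.5$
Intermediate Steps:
$f{\left(u \right)} = 4 u^{2}$ ($f{\left(u \right)} = \left(2 u\right)^{2} = 4 u^{2}$)
$Q{\left(b \right)} = 2 b$ ($Q{\left(b \right)} = 1 \cdot 2 b = 2 b$)
$L{\left(h,S \right)} = \frac{3}{2} - h - 2 h^{3}$ ($L{\left(h,S \right)} = \frac{3}{2} - \frac{4 h^{2} h + 2 h}{2} = \frac{3}{2} - \frac{4 h^{3} + 2 h}{2} = \frac{3}{2} - \frac{2 h + 4 h^{3}}{2} = \frac{3}{2} - \left(h + 2 h^{3}\right) = \frac{3}{2} - h - 2 h^{3}$)
$7 \left(L{\left(3,-70 \right)} - -1036\right) = 7 \left(\left(\frac{3}{2} - 3 - 2 \cdot 3^{3}\right) - -1036\right) = 7 \left(\left(\frac{3}{2} - 3 - 54\right) + 1036\right) = 7 \left(- \frac{111}{2} + 1036\right) = 7 \cdot \frac{1961}{2} = \frac{13727}{2}$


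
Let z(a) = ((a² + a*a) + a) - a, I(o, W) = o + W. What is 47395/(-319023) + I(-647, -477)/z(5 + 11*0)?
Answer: -180475801/7975575 ≈ -22.629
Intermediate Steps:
I(o, W) = W + o
z(a) = 2*a² (z(a) = ((a² + a²) + a) - a = (2*a² + a) - a = (a + 2*a²) - a = 2*a²)
47395/(-319023) + I(-647, -477)/z(5 + 11*0) = 47395/(-319023) + (-477 - 647)/((2*(5 + 11*0)²)) = 47395*(-1/319023) - 1124*1/(2*(5 + 0)²) = -47395/319023 - 1124/(2*5²) = -47395/319023 - 1124/(2*25) = -47395/319023 - 1124/50 = -47395/319023 - 1124*1/50 = -47395/319023 - 562/25 = -180475801/7975575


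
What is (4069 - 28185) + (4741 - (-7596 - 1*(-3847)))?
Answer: -15626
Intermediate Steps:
(4069 - 28185) + (4741 - (-7596 - 1*(-3847))) = -24116 + (4741 - (-7596 + 3847)) = -24116 + (4741 - 1*(-3749)) = -24116 + (4741 + 3749) = -24116 + 8490 = -15626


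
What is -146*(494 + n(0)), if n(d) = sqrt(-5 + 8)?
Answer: -72124 - 146*sqrt(3) ≈ -72377.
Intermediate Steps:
n(d) = sqrt(3)
-146*(494 + n(0)) = -146*(494 + sqrt(3)) = -72124 - 146*sqrt(3)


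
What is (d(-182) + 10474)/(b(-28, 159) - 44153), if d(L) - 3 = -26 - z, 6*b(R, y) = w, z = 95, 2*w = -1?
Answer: -124272/529837 ≈ -0.23455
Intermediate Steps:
w = -½ (w = (½)*(-1) = -½ ≈ -0.50000)
b(R, y) = -1/12 (b(R, y) = (⅙)*(-½) = -1/12)
d(L) = -118 (d(L) = 3 + (-26 - 1*95) = 3 + (-26 - 95) = 3 - 121 = -118)
(d(-182) + 10474)/(b(-28, 159) - 44153) = (-118 + 10474)/(-1/12 - 44153) = 10356/(-529837/12) = 10356*(-12/529837) = -124272/529837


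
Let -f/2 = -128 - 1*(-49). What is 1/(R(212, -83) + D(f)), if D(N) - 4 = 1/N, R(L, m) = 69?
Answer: 158/11535 ≈ 0.013697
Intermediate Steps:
f = 158 (f = -2*(-128 - 1*(-49)) = -2*(-128 + 49) = -2*(-79) = 158)
D(N) = 4 + 1/N
1/(R(212, -83) + D(f)) = 1/(69 + (4 + 1/158)) = 1/(69 + 633/158) = 1/(11535/158) = 158/11535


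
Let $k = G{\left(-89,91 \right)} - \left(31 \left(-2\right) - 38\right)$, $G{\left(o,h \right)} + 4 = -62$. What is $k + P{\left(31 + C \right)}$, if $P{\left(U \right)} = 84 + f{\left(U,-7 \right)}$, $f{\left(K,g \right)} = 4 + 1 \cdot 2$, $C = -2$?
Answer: $124$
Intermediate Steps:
$f{\left(K,g \right)} = 6$ ($f{\left(K,g \right)} = 4 + 2 = 6$)
$P{\left(U \right)} = 90$ ($P{\left(U \right)} = 84 + 6 = 90$)
$G{\left(o,h \right)} = -66$ ($G{\left(o,h \right)} = -4 - 62 = -66$)
$k = 34$ ($k = -66 - \left(31 \left(-2\right) - 38\right) = -66 - \left(-62 - 38\right) = -66 - -100 = -66 + 100 = 34$)
$k + P{\left(31 + C \right)} = 34 + 90 = 124$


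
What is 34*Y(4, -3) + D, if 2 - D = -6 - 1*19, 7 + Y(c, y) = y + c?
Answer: -177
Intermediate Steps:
Y(c, y) = -7 + c + y (Y(c, y) = -7 + (y + c) = -7 + (c + y) = -7 + c + y)
D = 27 (D = 2 - (-6 - 1*19) = 2 - (-6 - 19) = 2 - 1*(-25) = 2 + 25 = 27)
34*Y(4, -3) + D = 34*(-7 + 4 - 3) + 27 = 34*(-6) + 27 = -204 + 27 = -177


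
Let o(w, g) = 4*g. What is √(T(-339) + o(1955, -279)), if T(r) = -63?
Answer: 3*I*√131 ≈ 34.337*I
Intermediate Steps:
√(T(-339) + o(1955, -279)) = √(-63 + 4*(-279)) = √(-63 - 1116) = √(-1179) = 3*I*√131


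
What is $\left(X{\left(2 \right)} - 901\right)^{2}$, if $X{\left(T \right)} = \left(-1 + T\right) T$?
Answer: $808201$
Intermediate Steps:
$X{\left(T \right)} = T \left(-1 + T\right)$
$\left(X{\left(2 \right)} - 901\right)^{2} = \left(2 \left(-1 + 2\right) - 901\right)^{2} = \left(2 \cdot 1 - 901\right)^{2} = \left(2 - 901\right)^{2} = \left(-899\right)^{2} = 808201$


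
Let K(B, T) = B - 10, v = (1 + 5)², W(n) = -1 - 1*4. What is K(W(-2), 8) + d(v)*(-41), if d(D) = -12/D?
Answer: -4/3 ≈ -1.3333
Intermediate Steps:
W(n) = -5 (W(n) = -1 - 4 = -5)
v = 36 (v = 6² = 36)
K(B, T) = -10 + B
K(W(-2), 8) + d(v)*(-41) = (-10 - 5) - 12/36*(-41) = -15 - 12*1/36*(-41) = -15 - ⅓*(-41) = -15 + 41/3 = -4/3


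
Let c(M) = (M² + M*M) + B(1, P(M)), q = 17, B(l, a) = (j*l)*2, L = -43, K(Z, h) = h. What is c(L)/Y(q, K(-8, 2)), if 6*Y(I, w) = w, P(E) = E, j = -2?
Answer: 11082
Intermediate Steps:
B(l, a) = -4*l (B(l, a) = -2*l*2 = -4*l)
c(M) = -4 + 2*M² (c(M) = (M² + M*M) - 4*1 = (M² + M²) - 4 = 2*M² - 4 = -4 + 2*M²)
Y(I, w) = w/6
c(L)/Y(q, K(-8, 2)) = (-4 + 2*(-43)²)/(((⅙)*2)) = (-4 + 2*1849)/(⅓) = (-4 + 3698)*3 = 3694*3 = 11082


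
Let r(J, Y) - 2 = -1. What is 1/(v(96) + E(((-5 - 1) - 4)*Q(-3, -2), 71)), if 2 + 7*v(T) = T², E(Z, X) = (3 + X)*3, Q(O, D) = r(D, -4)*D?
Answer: 7/10768 ≈ 0.00065007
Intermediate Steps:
r(J, Y) = 1 (r(J, Y) = 2 - 1 = 1)
Q(O, D) = D (Q(O, D) = 1*D = D)
E(Z, X) = 9 + 3*X
v(T) = -2/7 + T²/7
1/(v(96) + E(((-5 - 1) - 4)*Q(-3, -2), 71)) = 1/((-2/7 + (⅐)*96²) + (9 + 3*71)) = 1/((-2/7 + (⅐)*9216) + (9 + 213)) = 1/((-2/7 + 9216/7) + 222) = 1/(9214/7 + 222) = 1/(10768/7) = 7/10768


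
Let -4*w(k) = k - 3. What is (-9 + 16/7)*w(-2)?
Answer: -235/28 ≈ -8.3929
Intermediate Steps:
w(k) = ¾ - k/4 (w(k) = -(k - 3)/4 = -(-3 + k)/4 = ¾ - k/4)
(-9 + 16/7)*w(-2) = (-9 + 16/7)*(¾ - ¼*(-2)) = (-9 + 16*(⅐))*(¾ + ½) = (-9 + 16/7)*(5/4) = -47/7*5/4 = -235/28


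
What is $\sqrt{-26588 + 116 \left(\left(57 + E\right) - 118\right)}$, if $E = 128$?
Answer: $56 i \sqrt{6} \approx 137.17 i$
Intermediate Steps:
$\sqrt{-26588 + 116 \left(\left(57 + E\right) - 118\right)} = \sqrt{-26588 + 116 \left(\left(57 + 128\right) - 118\right)} = \sqrt{-26588 + 116 \left(185 - 118\right)} = \sqrt{-26588 + 116 \cdot 67} = \sqrt{-26588 + 7772} = \sqrt{-18816} = 56 i \sqrt{6}$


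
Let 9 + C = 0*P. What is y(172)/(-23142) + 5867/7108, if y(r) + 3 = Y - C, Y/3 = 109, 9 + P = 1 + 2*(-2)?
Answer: 22234525/27415556 ≈ 0.81102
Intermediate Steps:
P = -12 (P = -9 + (1 + 2*(-2)) = -9 + (1 - 4) = -9 - 3 = -12)
Y = 327 (Y = 3*109 = 327)
C = -9 (C = -9 + 0*(-12) = -9 + 0 = -9)
y(r) = 333 (y(r) = -3 + (327 - 1*(-9)) = -3 + (327 + 9) = -3 + 336 = 333)
y(172)/(-23142) + 5867/7108 = 333/(-23142) + 5867/7108 = 333*(-1/23142) + 5867*(1/7108) = -111/7714 + 5867/7108 = 22234525/27415556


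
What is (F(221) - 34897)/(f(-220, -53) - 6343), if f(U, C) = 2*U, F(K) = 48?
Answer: 34849/6783 ≈ 5.1377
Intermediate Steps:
(F(221) - 34897)/(f(-220, -53) - 6343) = (48 - 34897)/(2*(-220) - 6343) = -34849/(-440 - 6343) = -34849/(-6783) = -34849*(-1/6783) = 34849/6783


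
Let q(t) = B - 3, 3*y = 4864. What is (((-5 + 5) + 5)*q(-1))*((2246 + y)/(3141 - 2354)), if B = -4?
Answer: -406070/2361 ≈ -171.99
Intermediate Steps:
y = 4864/3 (y = (⅓)*4864 = 4864/3 ≈ 1621.3)
q(t) = -7 (q(t) = -4 - 3 = -7)
(((-5 + 5) + 5)*q(-1))*((2246 + y)/(3141 - 2354)) = (((-5 + 5) + 5)*(-7))*((2246 + 4864/3)/(3141 - 2354)) = ((0 + 5)*(-7))*((11602/3)/787) = (5*(-7))*((11602/3)*(1/787)) = -35*11602/2361 = -406070/2361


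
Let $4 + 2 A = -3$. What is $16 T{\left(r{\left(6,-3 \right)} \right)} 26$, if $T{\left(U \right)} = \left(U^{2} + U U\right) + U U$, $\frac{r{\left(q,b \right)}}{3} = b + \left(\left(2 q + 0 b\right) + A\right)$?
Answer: $339768$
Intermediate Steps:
$A = - \frac{7}{2}$ ($A = -2 + \frac{1}{2} \left(-3\right) = -2 - \frac{3}{2} = - \frac{7}{2} \approx -3.5$)
$r{\left(q,b \right)} = - \frac{21}{2} + 3 b + 6 q$ ($r{\left(q,b \right)} = 3 \left(b + \left(\left(2 q + 0 b\right) - \frac{7}{2}\right)\right) = 3 \left(b + \left(\left(2 q + 0\right) - \frac{7}{2}\right)\right) = 3 \left(b + \left(2 q - \frac{7}{2}\right)\right) = 3 \left(b + \left(- \frac{7}{2} + 2 q\right)\right) = 3 \left(- \frac{7}{2} + b + 2 q\right) = - \frac{21}{2} + 3 b + 6 q$)
$T{\left(U \right)} = 3 U^{2}$ ($T{\left(U \right)} = \left(U^{2} + U^{2}\right) + U^{2} = 2 U^{2} + U^{2} = 3 U^{2}$)
$16 T{\left(r{\left(6,-3 \right)} \right)} 26 = 16 \cdot 3 \left(- \frac{21}{2} + 3 \left(-3\right) + 6 \cdot 6\right)^{2} \cdot 26 = 16 \cdot 3 \left(- \frac{21}{2} - 9 + 36\right)^{2} \cdot 26 = 16 \cdot 3 \left(\frac{33}{2}\right)^{2} \cdot 26 = 16 \cdot 3 \cdot \frac{1089}{4} \cdot 26 = 16 \cdot \frac{3267}{4} \cdot 26 = 13068 \cdot 26 = 339768$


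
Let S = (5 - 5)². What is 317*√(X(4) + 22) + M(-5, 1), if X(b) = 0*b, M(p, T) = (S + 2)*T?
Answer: 2 + 317*√22 ≈ 1488.9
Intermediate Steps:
S = 0 (S = 0² = 0)
M(p, T) = 2*T (M(p, T) = (0 + 2)*T = 2*T)
X(b) = 0
317*√(X(4) + 22) + M(-5, 1) = 317*√(0 + 22) + 2*1 = 317*√22 + 2 = 2 + 317*√22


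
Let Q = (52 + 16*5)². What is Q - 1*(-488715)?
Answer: 506139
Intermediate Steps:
Q = 17424 (Q = (52 + 80)² = 132² = 17424)
Q - 1*(-488715) = 17424 - 1*(-488715) = 17424 + 488715 = 506139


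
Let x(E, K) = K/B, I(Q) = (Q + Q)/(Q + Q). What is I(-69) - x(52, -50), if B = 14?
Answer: 32/7 ≈ 4.5714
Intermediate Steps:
I(Q) = 1 (I(Q) = (2*Q)/((2*Q)) = (2*Q)*(1/(2*Q)) = 1)
x(E, K) = K/14
I(-69) - x(52, -50) = 1 - (-50)/14 = 1 - 1*(-25/7) = 1 + 25/7 = 32/7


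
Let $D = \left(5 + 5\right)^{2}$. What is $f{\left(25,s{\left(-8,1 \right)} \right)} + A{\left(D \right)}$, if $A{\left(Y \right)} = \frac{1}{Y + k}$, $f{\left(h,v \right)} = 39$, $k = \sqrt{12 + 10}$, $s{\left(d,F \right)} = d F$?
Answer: $\frac{194621}{4989} - \frac{\sqrt{22}}{9978} \approx 39.01$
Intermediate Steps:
$s{\left(d,F \right)} = F d$
$k = \sqrt{22} \approx 4.6904$
$D = 100$ ($D = 10^{2} = 100$)
$A{\left(Y \right)} = \frac{1}{Y + \sqrt{22}}$
$f{\left(25,s{\left(-8,1 \right)} \right)} + A{\left(D \right)} = 39 + \frac{1}{100 + \sqrt{22}}$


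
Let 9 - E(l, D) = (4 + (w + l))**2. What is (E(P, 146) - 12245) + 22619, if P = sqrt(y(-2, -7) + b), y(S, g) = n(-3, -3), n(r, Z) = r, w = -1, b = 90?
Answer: 10287 - 6*sqrt(87) ≈ 10231.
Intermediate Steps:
y(S, g) = -3
P = sqrt(87) (P = sqrt(-3 + 90) = sqrt(87) ≈ 9.3274)
E(l, D) = 9 - (3 + l)**2 (E(l, D) = 9 - (4 + (-1 + l))**2 = 9 - (3 + l)**2)
(E(P, 146) - 12245) + 22619 = ((9 - (3 + sqrt(87))**2) - 12245) + 22619 = (-12236 - (3 + sqrt(87))**2) + 22619 = 10383 - (3 + sqrt(87))**2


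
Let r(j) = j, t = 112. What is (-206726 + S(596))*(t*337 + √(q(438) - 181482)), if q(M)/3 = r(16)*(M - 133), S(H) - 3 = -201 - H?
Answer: -7832634880 - 622560*I*√18538 ≈ -7.8326e+9 - 8.4764e+7*I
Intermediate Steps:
S(H) = -198 - H (S(H) = 3 + (-201 - H) = -198 - H)
q(M) = -6384 + 48*M (q(M) = 3*(16*(M - 133)) = 3*(16*(-133 + M)) = 3*(-2128 + 16*M) = -6384 + 48*M)
(-206726 + S(596))*(t*337 + √(q(438) - 181482)) = (-206726 + (-198 - 1*596))*(112*337 + √((-6384 + 48*438) - 181482)) = (-206726 + (-198 - 596))*(37744 + √((-6384 + 21024) - 181482)) = (-206726 - 794)*(37744 + √(14640 - 181482)) = -207520*(37744 + √(-166842)) = -207520*(37744 + 3*I*√18538) = -7832634880 - 622560*I*√18538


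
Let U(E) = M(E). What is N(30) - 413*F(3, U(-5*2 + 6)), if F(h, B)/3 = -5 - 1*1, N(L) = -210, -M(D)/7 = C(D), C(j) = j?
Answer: 7224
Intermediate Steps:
M(D) = -7*D
U(E) = -7*E
F(h, B) = -18 (F(h, B) = 3*(-5 - 1*1) = 3*(-5 - 1) = 3*(-6) = -18)
N(30) - 413*F(3, U(-5*2 + 6)) = -210 - 413*(-18) = -210 + 7434 = 7224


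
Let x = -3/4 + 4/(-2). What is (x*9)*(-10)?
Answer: 495/2 ≈ 247.50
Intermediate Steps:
x = -11/4 (x = -3*1/4 + 4*(-1/2) = -3/4 - 2 = -11/4 ≈ -2.7500)
(x*9)*(-10) = -11/4*9*(-10) = -99/4*(-10) = 495/2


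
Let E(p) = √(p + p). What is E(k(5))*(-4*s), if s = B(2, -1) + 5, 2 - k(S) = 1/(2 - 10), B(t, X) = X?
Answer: -8*√17 ≈ -32.985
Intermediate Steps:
k(S) = 17/8 (k(S) = 2 - 1/(2 - 10) = 2 - 1/(-8) = 2 - 1*(-⅛) = 2 + ⅛ = 17/8)
E(p) = √2*√p (E(p) = √(2*p) = √2*√p)
s = 4 (s = -1 + 5 = 4)
E(k(5))*(-4*s) = (√2*√(17/8))*(-4*4) = (√2*(√34/4))*(-16) = (√17/2)*(-16) = -8*√17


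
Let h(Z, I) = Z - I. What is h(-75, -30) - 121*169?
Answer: -20494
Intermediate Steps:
h(-75, -30) - 121*169 = (-75 - 1*(-30)) - 121*169 = (-75 + 30) - 20449 = -45 - 20449 = -20494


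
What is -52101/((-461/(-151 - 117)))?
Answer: -13963068/461 ≈ -30289.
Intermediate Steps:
-52101/((-461/(-151 - 117))) = -52101/((-461/(-268))) = -52101/((-461*(-1/268))) = -52101/461/268 = -52101*268/461 = -13963068/461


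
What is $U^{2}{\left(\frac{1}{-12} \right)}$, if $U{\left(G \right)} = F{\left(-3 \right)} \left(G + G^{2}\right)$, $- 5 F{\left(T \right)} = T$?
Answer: $\frac{121}{57600} \approx 0.0021007$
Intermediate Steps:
$F{\left(T \right)} = - \frac{T}{5}$
$U{\left(G \right)} = \frac{3 G}{5} + \frac{3 G^{2}}{5}$ ($U{\left(G \right)} = \left(- \frac{1}{5}\right) \left(-3\right) \left(G + G^{2}\right) = \frac{3 \left(G + G^{2}\right)}{5} = \frac{3 G}{5} + \frac{3 G^{2}}{5}$)
$U^{2}{\left(\frac{1}{-12} \right)} = \left(\frac{3 \left(1 + \frac{1}{-12}\right)}{5 \left(-12\right)}\right)^{2} = \left(\frac{3}{5} \left(- \frac{1}{12}\right) \left(1 - \frac{1}{12}\right)\right)^{2} = \left(\frac{3}{5} \left(- \frac{1}{12}\right) \frac{11}{12}\right)^{2} = \left(- \frac{11}{240}\right)^{2} = \frac{121}{57600}$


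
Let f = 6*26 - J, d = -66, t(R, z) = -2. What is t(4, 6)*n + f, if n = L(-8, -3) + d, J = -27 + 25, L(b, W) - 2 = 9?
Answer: 268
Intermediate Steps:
L(b, W) = 11 (L(b, W) = 2 + 9 = 11)
J = -2
f = 158 (f = 6*26 - 1*(-2) = 156 + 2 = 158)
n = -55 (n = 11 - 66 = -55)
t(4, 6)*n + f = -2*(-55) + 158 = 110 + 158 = 268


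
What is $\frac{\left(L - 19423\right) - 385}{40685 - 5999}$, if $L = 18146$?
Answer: $- \frac{277}{5781} \approx -0.047916$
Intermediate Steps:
$\frac{\left(L - 19423\right) - 385}{40685 - 5999} = \frac{\left(18146 - 19423\right) - 385}{40685 - 5999} = \frac{-1277 - 385}{34686} = \left(-1662\right) \frac{1}{34686} = - \frac{277}{5781}$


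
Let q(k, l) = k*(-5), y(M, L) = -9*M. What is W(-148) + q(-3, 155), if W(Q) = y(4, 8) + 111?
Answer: 90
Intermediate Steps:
q(k, l) = -5*k
W(Q) = 75 (W(Q) = -9*4 + 111 = -36 + 111 = 75)
W(-148) + q(-3, 155) = 75 - 5*(-3) = 75 + 15 = 90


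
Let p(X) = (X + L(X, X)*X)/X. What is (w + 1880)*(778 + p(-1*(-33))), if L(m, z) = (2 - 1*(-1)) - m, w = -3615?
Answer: -1299515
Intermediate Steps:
L(m, z) = 3 - m (L(m, z) = (2 + 1) - m = 3 - m)
p(X) = (X + X*(3 - X))/X (p(X) = (X + (3 - X)*X)/X = (X + X*(3 - X))/X)
(w + 1880)*(778 + p(-1*(-33))) = (-3615 + 1880)*(778 + (4 - (-1)*(-33))) = -1735*(778 + (4 - 1*33)) = -1735*(778 + (4 - 33)) = -1735*(778 - 29) = -1735*749 = -1299515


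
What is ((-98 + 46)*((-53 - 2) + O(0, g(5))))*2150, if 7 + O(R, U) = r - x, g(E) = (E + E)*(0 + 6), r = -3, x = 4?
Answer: 7714200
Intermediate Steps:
g(E) = 12*E (g(E) = (2*E)*6 = 12*E)
O(R, U) = -14 (O(R, U) = -7 + (-3 - 1*4) = -7 + (-3 - 4) = -7 - 7 = -14)
((-98 + 46)*((-53 - 2) + O(0, g(5))))*2150 = ((-98 + 46)*((-53 - 2) - 14))*2150 = -52*(-55 - 14)*2150 = -52*(-69)*2150 = 3588*2150 = 7714200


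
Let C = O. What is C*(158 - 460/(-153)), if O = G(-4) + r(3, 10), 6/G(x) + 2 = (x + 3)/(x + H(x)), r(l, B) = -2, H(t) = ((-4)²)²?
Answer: -62126948/77265 ≈ -804.08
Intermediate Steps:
H(t) = 256 (H(t) = 16² = 256)
G(x) = 6/(-2 + (3 + x)/(256 + x)) (G(x) = 6/(-2 + (x + 3)/(x + 256)) = 6/(-2 + (3 + x)/(256 + x)))
O = -2522/505 (O = 6*(-256 - 1*(-4))/(509 - 4) - 2 = 6*(-256 + 4)/505 - 2 = 6*(1/505)*(-252) - 2 = -1512/505 - 2 = -2522/505 ≈ -4.9941)
C = -2522/505 ≈ -4.9941
C*(158 - 460/(-153)) = -2522*(158 - 460/(-153))/505 = -2522*(158 - 460*(-1/153))/505 = -2522*(158 + 460/153)/505 = -2522/505*24634/153 = -62126948/77265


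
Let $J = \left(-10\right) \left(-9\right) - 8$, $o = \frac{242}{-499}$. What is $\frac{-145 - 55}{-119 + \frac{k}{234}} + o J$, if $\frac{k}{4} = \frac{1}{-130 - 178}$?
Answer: $- \frac{40750177292}{1069927357} \approx -38.087$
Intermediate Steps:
$k = - \frac{1}{77}$ ($k = \frac{4}{-130 - 178} = \frac{4}{-308} = 4 \left(- \frac{1}{308}\right) = - \frac{1}{77} \approx -0.012987$)
$o = - \frac{242}{499}$ ($o = 242 \left(- \frac{1}{499}\right) = - \frac{242}{499} \approx -0.48497$)
$J = 82$ ($J = 90 - 8 = 82$)
$\frac{-145 - 55}{-119 + \frac{k}{234}} + o J = \frac{-145 - 55}{-119 - \frac{1}{77 \cdot 234}} - \frac{19844}{499} = - \frac{200}{-119 - \frac{1}{18018}} - \frac{19844}{499} = - \frac{200}{- \frac{2144143}{18018}} - \frac{19844}{499} = \left(-200\right) \left(- \frac{18018}{2144143}\right) - \frac{19844}{499} = \frac{3603600}{2144143} - \frac{19844}{499} = - \frac{40750177292}{1069927357}$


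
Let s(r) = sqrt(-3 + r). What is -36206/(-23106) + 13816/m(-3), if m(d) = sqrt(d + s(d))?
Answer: 18103/11553 + 13816/sqrt(-3 + I*sqrt(6)) ≈ 2358.4 - 6612.9*I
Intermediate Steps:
m(d) = sqrt(d + sqrt(-3 + d))
-36206/(-23106) + 13816/m(-3) = -36206/(-23106) + 13816/(sqrt(-3 + sqrt(-3 - 3))) = -36206*(-1/23106) + 13816/(sqrt(-3 + sqrt(-6))) = 18103/11553 + 13816/(sqrt(-3 + I*sqrt(6))) = 18103/11553 + 13816/sqrt(-3 + I*sqrt(6))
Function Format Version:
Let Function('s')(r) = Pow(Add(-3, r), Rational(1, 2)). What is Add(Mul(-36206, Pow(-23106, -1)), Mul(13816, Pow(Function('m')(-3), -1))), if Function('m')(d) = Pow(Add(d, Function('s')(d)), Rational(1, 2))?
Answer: Add(Rational(18103, 11553), Mul(13816, Pow(Add(-3, Mul(I, Pow(6, Rational(1, 2)))), Rational(-1, 2)))) ≈ Add(2358.4, Mul(-6612.9, I))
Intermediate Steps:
Function('m')(d) = Pow(Add(d, Pow(Add(-3, d), Rational(1, 2))), Rational(1, 2))
Add(Mul(-36206, Pow(-23106, -1)), Mul(13816, Pow(Function('m')(-3), -1))) = Add(Mul(-36206, Pow(-23106, -1)), Mul(13816, Pow(Pow(Add(-3, Pow(Add(-3, -3), Rational(1, 2))), Rational(1, 2)), -1))) = Add(Mul(-36206, Rational(-1, 23106)), Mul(13816, Pow(Pow(Add(-3, Pow(-6, Rational(1, 2))), Rational(1, 2)), -1))) = Add(Rational(18103, 11553), Mul(13816, Pow(Pow(Add(-3, Mul(I, Pow(6, Rational(1, 2)))), Rational(1, 2)), -1))) = Add(Rational(18103, 11553), Mul(13816, Pow(Add(-3, Mul(I, Pow(6, Rational(1, 2)))), Rational(-1, 2))))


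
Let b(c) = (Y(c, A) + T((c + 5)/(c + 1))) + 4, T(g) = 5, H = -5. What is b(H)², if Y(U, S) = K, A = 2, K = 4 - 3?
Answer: 100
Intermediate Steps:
K = 1
Y(U, S) = 1
b(c) = 10 (b(c) = (1 + 5) + 4 = 6 + 4 = 10)
b(H)² = 10² = 100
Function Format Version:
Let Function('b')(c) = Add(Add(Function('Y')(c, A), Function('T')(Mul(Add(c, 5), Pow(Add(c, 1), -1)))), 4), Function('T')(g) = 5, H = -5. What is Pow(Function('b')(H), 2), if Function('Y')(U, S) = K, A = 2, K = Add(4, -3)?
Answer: 100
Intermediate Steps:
K = 1
Function('Y')(U, S) = 1
Function('b')(c) = 10 (Function('b')(c) = Add(Add(1, 5), 4) = Add(6, 4) = 10)
Pow(Function('b')(H), 2) = Pow(10, 2) = 100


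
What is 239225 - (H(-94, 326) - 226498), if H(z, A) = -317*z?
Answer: 435925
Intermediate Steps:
239225 - (H(-94, 326) - 226498) = 239225 - (-317*(-94) - 226498) = 239225 - (29798 - 226498) = 239225 - 1*(-196700) = 239225 + 196700 = 435925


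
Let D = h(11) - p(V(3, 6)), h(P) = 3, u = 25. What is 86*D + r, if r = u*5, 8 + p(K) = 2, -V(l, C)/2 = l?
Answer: 899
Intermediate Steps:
V(l, C) = -2*l
p(K) = -6 (p(K) = -8 + 2 = -6)
r = 125 (r = 25*5 = 125)
D = 9 (D = 3 - 1*(-6) = 3 + 6 = 9)
86*D + r = 86*9 + 125 = 774 + 125 = 899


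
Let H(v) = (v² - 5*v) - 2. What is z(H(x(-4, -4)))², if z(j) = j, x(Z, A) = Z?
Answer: 1156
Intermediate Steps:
H(v) = -2 + v² - 5*v
z(H(x(-4, -4)))² = (-2 + (-4)² - 5*(-4))² = (-2 + 16 + 20)² = 34² = 1156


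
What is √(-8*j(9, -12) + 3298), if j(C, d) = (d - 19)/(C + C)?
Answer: √29806/3 ≈ 57.548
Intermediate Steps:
j(C, d) = (-19 + d)/(2*C) (j(C, d) = (-19 + d)/((2*C)) = (-19 + d)*(1/(2*C)) = (-19 + d)/(2*C))
√(-8*j(9, -12) + 3298) = √(-4*(-19 - 12)/9 + 3298) = √(-4*(-31)/9 + 3298) = √(-8*(-31/18) + 3298) = √(124/9 + 3298) = √(29806/9) = √29806/3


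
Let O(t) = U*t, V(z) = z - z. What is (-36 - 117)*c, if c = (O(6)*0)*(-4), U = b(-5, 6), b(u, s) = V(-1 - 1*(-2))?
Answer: 0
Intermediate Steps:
V(z) = 0
b(u, s) = 0
U = 0
O(t) = 0 (O(t) = 0*t = 0)
c = 0 (c = (0*0)*(-4) = 0*(-4) = 0)
(-36 - 117)*c = (-36 - 117)*0 = -153*0 = 0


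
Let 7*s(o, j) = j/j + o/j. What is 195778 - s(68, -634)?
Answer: 434431099/2219 ≈ 1.9578e+5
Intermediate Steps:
s(o, j) = ⅐ + o/(7*j) (s(o, j) = (j/j + o/j)/7 = (1 + o/j)/7 = ⅐ + o/(7*j))
195778 - s(68, -634) = 195778 - (-634 + 68)/(7*(-634)) = 195778 - (-1)*(-566)/(7*634) = 195778 - 1*283/2219 = 195778 - 283/2219 = 434431099/2219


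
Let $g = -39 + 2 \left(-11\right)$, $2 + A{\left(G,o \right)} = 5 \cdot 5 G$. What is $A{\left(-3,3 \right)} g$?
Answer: $4697$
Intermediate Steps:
$A{\left(G,o \right)} = -2 + 25 G$ ($A{\left(G,o \right)} = -2 + 5 \cdot 5 G = -2 + 25 G$)
$g = -61$ ($g = -39 - 22 = -61$)
$A{\left(-3,3 \right)} g = \left(-2 + 25 \left(-3\right)\right) \left(-61\right) = \left(-2 - 75\right) \left(-61\right) = \left(-77\right) \left(-61\right) = 4697$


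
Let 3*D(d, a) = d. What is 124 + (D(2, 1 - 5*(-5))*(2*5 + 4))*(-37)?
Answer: -664/3 ≈ -221.33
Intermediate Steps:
D(d, a) = d/3
124 + (D(2, 1 - 5*(-5))*(2*5 + 4))*(-37) = 124 + (((1/3)*2)*(2*5 + 4))*(-37) = 124 + (2*(10 + 4)/3)*(-37) = 124 + ((2/3)*14)*(-37) = 124 + (28/3)*(-37) = 124 - 1036/3 = -664/3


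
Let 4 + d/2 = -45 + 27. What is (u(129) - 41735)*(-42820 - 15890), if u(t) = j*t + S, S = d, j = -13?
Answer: 2551301760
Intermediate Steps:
d = -44 (d = -8 + 2*(-45 + 27) = -8 + 2*(-18) = -8 - 36 = -44)
S = -44
u(t) = -44 - 13*t (u(t) = -13*t - 44 = -44 - 13*t)
(u(129) - 41735)*(-42820 - 15890) = ((-44 - 13*129) - 41735)*(-42820 - 15890) = ((-44 - 1677) - 41735)*(-58710) = (-1721 - 41735)*(-58710) = -43456*(-58710) = 2551301760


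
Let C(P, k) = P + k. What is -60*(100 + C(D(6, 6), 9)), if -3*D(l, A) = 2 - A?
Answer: -6620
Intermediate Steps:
D(l, A) = -2/3 + A/3 (D(l, A) = -(2 - A)/3 = -2/3 + A/3)
-60*(100 + C(D(6, 6), 9)) = -60*(100 + ((-2/3 + (1/3)*6) + 9)) = -60*(100 + ((-2/3 + 2) + 9)) = -60*(100 + (4/3 + 9)) = -60*(100 + 31/3) = -60*331/3 = -6620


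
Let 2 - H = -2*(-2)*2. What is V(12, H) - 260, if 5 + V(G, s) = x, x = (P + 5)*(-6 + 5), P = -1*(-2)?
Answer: -272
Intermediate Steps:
H = -6 (H = 2 - (-2*(-2))*2 = 2 - 4*2 = 2 - 1*8 = 2 - 8 = -6)
P = 2
x = -7 (x = (2 + 5)*(-6 + 5) = 7*(-1) = -7)
V(G, s) = -12 (V(G, s) = -5 - 7 = -12)
V(12, H) - 260 = -12 - 260 = -272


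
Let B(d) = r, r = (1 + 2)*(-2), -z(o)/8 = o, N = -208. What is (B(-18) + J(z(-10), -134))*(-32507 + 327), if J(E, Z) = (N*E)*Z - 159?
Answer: -71748367100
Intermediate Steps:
z(o) = -8*o
r = -6 (r = 3*(-2) = -6)
B(d) = -6
J(E, Z) = -159 - 208*E*Z (J(E, Z) = (-208*E)*Z - 159 = -208*E*Z - 159 = -159 - 208*E*Z)
(B(-18) + J(z(-10), -134))*(-32507 + 327) = (-6 + (-159 - 208*(-8*(-10))*(-134)))*(-32507 + 327) = (-6 + (-159 - 208*80*(-134)))*(-32180) = (-6 + (-159 + 2229760))*(-32180) = (-6 + 2229601)*(-32180) = 2229595*(-32180) = -71748367100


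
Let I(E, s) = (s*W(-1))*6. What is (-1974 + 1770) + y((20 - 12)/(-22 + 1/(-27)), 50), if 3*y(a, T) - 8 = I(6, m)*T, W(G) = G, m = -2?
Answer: -4/3 ≈ -1.3333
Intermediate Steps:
I(E, s) = -6*s (I(E, s) = (s*(-1))*6 = -s*6 = -6*s)
y(a, T) = 8/3 + 4*T (y(a, T) = 8/3 + ((-6*(-2))*T)/3 = 8/3 + (12*T)/3 = 8/3 + 4*T)
(-1974 + 1770) + y((20 - 12)/(-22 + 1/(-27)), 50) = (-1974 + 1770) + (8/3 + 4*50) = -204 + (8/3 + 200) = -204 + 608/3 = -4/3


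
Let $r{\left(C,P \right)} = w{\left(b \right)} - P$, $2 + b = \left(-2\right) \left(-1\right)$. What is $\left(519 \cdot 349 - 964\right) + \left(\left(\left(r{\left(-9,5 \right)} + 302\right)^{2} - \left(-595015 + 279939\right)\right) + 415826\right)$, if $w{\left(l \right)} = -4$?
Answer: $996918$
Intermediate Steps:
$b = 0$ ($b = -2 - -2 = -2 + 2 = 0$)
$r{\left(C,P \right)} = -4 - P$
$\left(519 \cdot 349 - 964\right) + \left(\left(\left(r{\left(-9,5 \right)} + 302\right)^{2} - \left(-595015 + 279939\right)\right) + 415826\right) = \left(519 \cdot 349 - 964\right) + \left(\left(\left(\left(-4 - 5\right) + 302\right)^{2} - \left(-595015 + 279939\right)\right) + 415826\right) = \left(181131 - 964\right) + \left(\left(\left(\left(-4 - 5\right) + 302\right)^{2} - -315076\right) + 415826\right) = 180167 + \left(\left(\left(-9 + 302\right)^{2} + 315076\right) + 415826\right) = 180167 + \left(\left(293^{2} + 315076\right) + 415826\right) = 180167 + \left(\left(85849 + 315076\right) + 415826\right) = 180167 + \left(400925 + 415826\right) = 180167 + 816751 = 996918$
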